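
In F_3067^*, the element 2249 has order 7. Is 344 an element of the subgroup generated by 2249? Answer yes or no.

no

344 ∈ ⟨2249⟩ iff 344^7 ≡ 1 (mod 3067), since |⟨2249⟩| = 7.
344^7 mod 3067 = 2835.
Since 2835 ≠ 1, 344 does not lie in the subgroup.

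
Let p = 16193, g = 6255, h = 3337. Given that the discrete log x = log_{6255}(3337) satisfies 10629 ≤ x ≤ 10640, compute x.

10630

Compute 6255^10629 mod 16193 = 3964, then multiply by 6255 repeatedly:
  6255^10629=3964  6255^10630=3337
Found 3337 at exponent 10630.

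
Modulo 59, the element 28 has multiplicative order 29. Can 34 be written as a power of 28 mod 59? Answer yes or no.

34 ∈ ⟨28⟩ iff 34^29 ≡ 1 (mod 59), since |⟨28⟩| = 29.
34^29 mod 59 = 58.
Since 58 ≠ 1, 34 does not lie in the subgroup.

no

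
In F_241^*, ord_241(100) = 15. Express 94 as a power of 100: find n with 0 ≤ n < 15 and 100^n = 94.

Successive powers of 100 modulo 241:
  100^0=1  100^1=100  100^2=119  100^3=91  100^4=183  100^5=225
  100^6=87  100^7=24  100^8=231  100^9=205  100^10=15  100^11=54
  100^12=98  100^13=160  100^14=94
So 100^14 ≡ 94 (mod 241), giving n = 14.

14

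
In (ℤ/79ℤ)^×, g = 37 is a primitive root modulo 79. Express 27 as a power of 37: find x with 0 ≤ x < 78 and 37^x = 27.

33

Baby-step giant-step with m = ceil(sqrt(78)) = 9.
Baby table (37^j mod 79 for j=0..8):
  0:1  1:37  2:26  3:14  4:44  5:48  6:38  7:63
  8:40
Giant step factor: 37^(-9) ≡ 15 (mod 79).
Scan 27·15^i mod 79 for i = 0, 1, …:
  i=0: 27   i=1: 10   i=2: 71   i=3: 38
Match at i=3, j=6: x = 3·9 + 6 = 33.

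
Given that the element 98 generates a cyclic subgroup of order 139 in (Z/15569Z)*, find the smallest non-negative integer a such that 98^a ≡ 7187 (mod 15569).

Baby-step giant-step with m = ceil(sqrt(139)) = 12.
Baby table (98^j mod 15569 for j=0..11):
  0:1  1:98  2:9604  3:7052  4:6060  5:2258  6:3318  7:13784
  8:11898  9:13898  10:7501  11:3355
Giant step factor: 98^(-12) ≡ 3721 (mod 15569).
Scan 7187·3721^i mod 15569 for i = 0, 1, …:
  i=0: 7187   i=1: 10854   i=2: 1748   i=3: 12035
  i=4: 5791   i=5: 815   i=6: 12229   i=7: 11491
  i=8: 5537   i=9: 5390   i=10: 3318
Match at i=10, j=6: a = 10·12 + 6 = 126.

126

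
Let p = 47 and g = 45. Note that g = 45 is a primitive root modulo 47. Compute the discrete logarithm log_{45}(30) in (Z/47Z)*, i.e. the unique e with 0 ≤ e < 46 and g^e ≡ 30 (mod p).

29

Successive powers of 45 modulo 47:
  45^0=1  45^1=45  45^2=4  45^3=39  45^4=16  45^5=15
  45^6=17  45^7=13  45^8=21  45^9=5  45^10=37  45^11=20
  45^12=7  45^13=33  45^14=28  45^15=38  45^16=18  45^17=11
  45^18=25  45^19=44  45^20=6  45^21=35  45^22=24  45^23=46
  45^24=2  45^25=43  45^26=8  45^27=31  45^28=32  45^29=30
So 45^29 ≡ 30 (mod 47), giving e = 29.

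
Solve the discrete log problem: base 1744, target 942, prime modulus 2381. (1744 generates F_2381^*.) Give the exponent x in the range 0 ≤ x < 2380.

Baby-step giant-step with m = ceil(sqrt(2380)) = 49.
Baby table (1744^j mod 2381 for j=0..48):
  0:1  1:1744  2:999  3:1745  4:362  5:363  6:2107  7:725
  8:89  9:451  10:814  11:540  12:1265  13:1354  14:1805  15:238
  16:778  17:2043  18:1016  19:440  20:678  21:1456  22:1118  23:2134
  24:193  25:871  26:2327  27:1064  28:817  29:1010  30:1881  31:1827
  32:510  33:1327  34:2337  35:1837  36:1283  37:1793  38:739  39:695
  40:151  41:1434  42:846  43:1585  44:2280  45:50  46:1484  47:2330
  48:1534
Giant step factor: 1744^(-49) ≡ 2273 (mod 2381).
Scan 942·2273^i mod 2381 for i = 0, 1, …:
  i=0: 942   i=1: 647   i=2: 1554   i=3: 1219
  i=4: 1684   i=5: 1465   i=6: 1307   i=7: 1704
  i=8: 1686   i=9: 1249     …   i=32: 2069
  i=33: 362
Match at i=33, j=4: x = 33·49 + 4 = 1621.

1621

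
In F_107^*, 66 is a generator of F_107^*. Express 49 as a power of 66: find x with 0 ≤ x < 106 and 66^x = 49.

Successive powers of 66 modulo 107:
  66^0=1  66^1=66  66^2=76  66^3=94  66^4=105  66^5=82
  66^6=62  66^7=26  66^8=4  66^9=50  66^10=90  66^11=55
  66^12=99  66^13=7  66^14=34  66^15=104  66^16=16  66^17=93
  66^18=39  66^19=6  66^20=75  66^21=28  66^22=29  66^23=95
  66^24=64  66^25=51  66^26=49
So 66^26 ≡ 49 (mod 107), giving x = 26.

26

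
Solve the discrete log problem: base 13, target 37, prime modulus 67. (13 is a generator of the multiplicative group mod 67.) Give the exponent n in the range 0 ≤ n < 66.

22

Baby-step giant-step with m = ceil(sqrt(66)) = 9.
Baby table (13^j mod 67 for j=0..8):
  0:1  1:13  2:35  3:53  4:19  5:46  6:62  7:2
  8:26
Giant step factor: 13^(-9) ≡ 45 (mod 67).
Scan 37·45^i mod 67 for i = 0, 1, …:
  i=0: 37   i=1: 57   i=2: 19
Match at i=2, j=4: n = 2·9 + 4 = 22.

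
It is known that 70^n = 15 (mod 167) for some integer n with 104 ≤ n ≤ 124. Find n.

105

Compute 70^104 mod 167 = 36, then multiply by 70 repeatedly:
  70^104=36  70^105=15
Found 15 at exponent 105.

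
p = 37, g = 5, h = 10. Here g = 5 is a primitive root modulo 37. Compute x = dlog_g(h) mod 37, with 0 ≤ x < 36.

Successive powers of 5 modulo 37:
  5^0=1  5^1=5  5^2=25  5^3=14  5^4=33  5^5=17
  5^6=11  5^7=18  5^8=16  5^9=6  5^10=30  5^11=2
  5^12=10
So 5^12 ≡ 10 (mod 37), giving x = 12.

12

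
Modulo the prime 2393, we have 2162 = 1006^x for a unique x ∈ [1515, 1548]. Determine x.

Compute 1006^1515 mod 2393 = 1318, then multiply by 1006 repeatedly:
  1006^1515=1318  1006^1516=186  1006^1517=462  1006^1518=530  1006^1519=1934
  1006^1520=95  1006^1521=2243  1006^1522=2252  1006^1523=1734  1006^1524=2300
  1006^1525=2162
Found 2162 at exponent 1525.

1525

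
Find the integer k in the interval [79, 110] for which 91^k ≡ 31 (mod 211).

85

Compute 91^79 mod 211 = 75, then multiply by 91 repeatedly:
  91^79=75  91^80=73  91^81=102  91^82=209  91^83=29
  91^84=107  91^85=31
Found 31 at exponent 85.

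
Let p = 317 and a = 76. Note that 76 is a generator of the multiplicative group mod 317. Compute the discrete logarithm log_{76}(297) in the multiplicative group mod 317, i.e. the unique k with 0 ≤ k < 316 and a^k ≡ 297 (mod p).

Baby-step giant-step with m = ceil(sqrt(316)) = 18.
Baby table (76^j mod 317 for j=0..17):
  0:1  1:76  2:70  3:248  4:145  5:242  6:6  7:139
  8:103  9:220  10:236  11:184  12:36  13:200  14:301  15:52
  16:148  17:153
Giant step factor: 76^(-18) ≡ 204 (mod 317).
Scan 297·204^i mod 317 for i = 0, 1, …:
  i=0: 297   i=1: 41   i=2: 122   i=3: 162
  i=4: 80   i=5: 153
Match at i=5, j=17: k = 5·18 + 17 = 107.

107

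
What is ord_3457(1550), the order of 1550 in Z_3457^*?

576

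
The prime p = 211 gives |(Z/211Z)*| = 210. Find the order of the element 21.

The order of 21 must divide p − 1 = 210 = 2 · 3 · 5 · 7.
Divisors: 1, 2, 3, 5, 6, 7, 10, 14, 15, 21, 30, 35, 42, 70, 105, 210.
Check each in increasing order: 21^1 ≡ 21;  21^2 ≡ 19;  21^3 ≡ 188;  21^5 ≡ 196;  21^6 ≡ 107;  21^7 ≡ 137;  21^10 ≡ 14;  21^14 ≡ 201;  21^15 ≡ 1.
Smallest exponent giving 1 is 15.

15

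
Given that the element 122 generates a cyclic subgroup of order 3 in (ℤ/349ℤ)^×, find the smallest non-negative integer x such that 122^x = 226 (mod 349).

Successive powers of 122 modulo 349:
  122^0=1  122^1=122  122^2=226
So 122^2 ≡ 226 (mod 349), giving x = 2.

2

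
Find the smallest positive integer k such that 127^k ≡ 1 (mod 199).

The order of 127 must divide p − 1 = 198 = 2 · 3^2 · 11.
Divisors: 1, 2, 3, 6, 9, 11, 18, 22, 33, 66, 99, 198.
Check each in increasing order: 127^1 ≡ 127;  127^2 ≡ 10;  127^3 ≡ 76;  127^6 ≡ 5;  127^9 ≡ 181;  127^11 ≡ 19;  127^18 ≡ 125;  127^22 ≡ 162;  127^33 ≡ 93;  127^66 ≡ 92;  127^99 ≡ 198;  127^198 ≡ 1.
Smallest exponent giving 1 is 198.

198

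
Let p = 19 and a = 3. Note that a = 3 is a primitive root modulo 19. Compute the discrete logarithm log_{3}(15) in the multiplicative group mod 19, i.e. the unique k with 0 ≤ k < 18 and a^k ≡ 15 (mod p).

5

Successive powers of 3 modulo 19:
  3^0=1  3^1=3  3^2=9  3^3=8  3^4=5  3^5=15
So 3^5 ≡ 15 (mod 19), giving k = 5.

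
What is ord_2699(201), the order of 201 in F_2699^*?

2698

The order of 201 must divide p − 1 = 2698 = 2 · 19 · 71.
Divisors: 1, 2, 19, 38, 71, 142, 1349, 2698.
Check each in increasing order: 201^1 ≡ 201;  201^2 ≡ 2615;  201^19 ≡ 1267;  201^38 ≡ 2083;  201^71 ≡ 2656;  201^142 ≡ 1849;  201^1349 ≡ 2698;  201^2698 ≡ 1.
Smallest exponent giving 1 is 2698.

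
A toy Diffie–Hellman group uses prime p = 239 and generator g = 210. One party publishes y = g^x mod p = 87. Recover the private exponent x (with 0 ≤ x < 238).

116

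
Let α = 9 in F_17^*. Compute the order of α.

8

The order of 9 must divide p − 1 = 16 = 2^4.
Divisors: 1, 2, 4, 8, 16.
Check each in increasing order: 9^1 ≡ 9;  9^2 ≡ 13;  9^4 ≡ 16;  9^8 ≡ 1.
Smallest exponent giving 1 is 8.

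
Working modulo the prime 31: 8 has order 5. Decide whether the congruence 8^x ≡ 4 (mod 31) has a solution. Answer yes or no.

4 ∈ ⟨8⟩ iff 4^5 ≡ 1 (mod 31), since |⟨8⟩| = 5.
4^5 mod 31 = 1.
Since 1 = 1, 4 lies in the subgroup.

yes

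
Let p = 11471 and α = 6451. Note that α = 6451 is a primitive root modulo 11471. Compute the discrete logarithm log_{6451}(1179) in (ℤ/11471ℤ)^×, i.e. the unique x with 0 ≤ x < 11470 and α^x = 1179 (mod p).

2249

Baby-step giant-step with m = ceil(sqrt(11470)) = 108.
Baby table (6451^j mod 11471 for j=0..107):
  0:1  1:6451  2:10084  3:11314  4:8112  5:11281  6:1707  7:11168
  8:6888  9:7305  10:1687  11:8329  12:215  13:10445  14:41  15:658
  16:488  17:5034  18:11404  19:3681  20:1161  21:10519  22:7104  23:1259
  24:341  25:8830  26:8815  27:3818  28:1681  29:4036  30:8537  31:11387
  32:8724  33:1798  34:1717  35:6852  36:4489  37:5735  38:2510  39:6429
  40:5814  41:7415  42:95  43:4882  44:5887  45:8027  46:2083  47:4892
  48:1571  49:5628  50:513  51:5715  52:11142  53:11227  54:8954  55:5769
  56:3895  57:5155  58:476  59:7919  60:5106  61:5565  62:7056  63:1328
  64:9562  65:4895  66:9453  67:1467  68:42  69:7109  70:10572  71:4877
  72:8045  73:3491  74:2868  75:10216  76:2521  77:8564  78:2028  79:5688
  80:9030  81:2792  82:1722  83:4694  84:9025  85:4950  86:8657  87:5479
  88:2878  89:5900  90:122  91:6994  92:2851  93:3788  94:3158  95:11233
  96:1776  97:8918  98:2953  99:7943  100:10807  101:6690  102:3288  103:1009
  104:5002  105:11450  106:2181  107:6185
Giant step factor: 6451^(-108) ≡ 1256 (mod 11471).
Scan 1179·1256^i mod 11471 for i = 0, 1, …:
  i=0: 1179   i=1: 1065   i=2: 7004   i=3: 10238
  i=4: 11408   i=5: 1169   i=6: 11447   i=7: 4269
  i=8: 4907   i=9: 3265     …   i=19: 8955
  i=20: 5900
Match at i=20, j=89: x = 20·108 + 89 = 2249.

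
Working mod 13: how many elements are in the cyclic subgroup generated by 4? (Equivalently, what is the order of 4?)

The order of 4 must divide p − 1 = 12 = 2^2 · 3.
Divisors: 1, 2, 3, 4, 6, 12.
Check each in increasing order: 4^1 ≡ 4;  4^2 ≡ 3;  4^3 ≡ 12;  4^4 ≡ 9;  4^6 ≡ 1.
Smallest exponent giving 1 is 6.

6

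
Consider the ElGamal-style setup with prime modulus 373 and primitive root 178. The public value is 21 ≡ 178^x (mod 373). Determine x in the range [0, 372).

Baby-step giant-step with m = ceil(sqrt(372)) = 20.
Baby table (178^j mod 373 for j=0..19):
  0:1  1:178  2:352  3:365  4:68  5:168  6:64  7:202
  8:148  9:234  10:249  11:308  12:366  13:246  14:147  15:56
  16:270  17:316  18:298  19:78
Giant step factor: 178^(-20) ≡ 9 (mod 373).
Scan 21·9^i mod 373 for i = 0, 1, …:
  i=0: 21   i=1: 189   i=2: 209   i=3: 16
  i=4: 144   i=5: 177   i=6: 101   i=7: 163
  i=8: 348   i=9: 148
Match at i=9, j=8: x = 9·20 + 8 = 188.

188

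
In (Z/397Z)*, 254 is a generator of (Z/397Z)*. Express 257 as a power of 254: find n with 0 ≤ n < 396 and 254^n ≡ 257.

42

Baby-step giant-step with m = ceil(sqrt(396)) = 20.
Baby table (254^j mod 397 for j=0..19):
  0:1  1:254  2:202  3:95  4:310  5:134  6:291  7:72
  8:26  9:252  10:91  11:88  12:120  13:308  14:23  15:284
  16:279  17:200  18:381  19:303
Giant step factor: 254^(-20) ≡ 319 (mod 397).
Scan 257·319^i mod 397 for i = 0, 1, …:
  i=0: 257   i=1: 201   i=2: 202
Match at i=2, j=2: n = 2·20 + 2 = 42.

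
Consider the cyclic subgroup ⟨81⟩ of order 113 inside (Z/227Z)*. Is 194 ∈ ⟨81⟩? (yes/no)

no

194 ∈ ⟨81⟩ iff 194^113 ≡ 1 (mod 227), since |⟨81⟩| = 113.
194^113 mod 227 = 226.
Since 226 ≠ 1, 194 does not lie in the subgroup.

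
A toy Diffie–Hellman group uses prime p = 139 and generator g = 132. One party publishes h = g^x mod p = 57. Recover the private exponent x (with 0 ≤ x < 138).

60

Baby-step giant-step with m = ceil(sqrt(138)) = 12.
Baby table (132^j mod 139 for j=0..11):
  0:1  1:132  2:49  3:74  4:38  5:12  6:55  7:32
  8:54  9:39  10:5  11:104
Giant step factor: 132^(-12) ≡ 80 (mod 139).
Scan 57·80^i mod 139 for i = 0, 1, …:
  i=0: 57   i=1: 112   i=2: 64   i=3: 116
  i=4: 106   i=5: 1
Match at i=5, j=0: x = 5·12 + 0 = 60.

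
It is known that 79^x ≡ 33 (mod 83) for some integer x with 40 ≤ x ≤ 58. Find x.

48

Compute 79^40 mod 83 = 21, then multiply by 79 repeatedly:
  79^40=21  79^41=82  79^42=4  79^43=67  79^44=64
  79^45=76  79^46=28  79^47=54  79^48=33
Found 33 at exponent 48.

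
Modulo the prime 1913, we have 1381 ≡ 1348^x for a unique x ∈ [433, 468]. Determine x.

467

Compute 1348^433 mod 1913 = 366, then multiply by 1348 repeatedly:
  1348^433=366  1348^434=1727  1348^435=1788  1348^436=1757  1348^437=142
  1348^438=116  1348^439=1415  1348^440=159  1348^441=76  1348^442=1059
  1348^443=434  1348^444=1567  1348^445=364  1348^446=944  1348^447=367
  1348^448=1162  1348^449=1542  1348^450=1098  1348^451=1355  1348^452=1538
  1348^453=1445  1348^454=426  1348^455=348  1348^456=419  1348^457=477
  1348^458=228  1348^459=1264  1348^460=1302  1348^461=875  1348^462=1092
  1348^463=919  1348^464=1101  1348^465=1573  1348^466=800  1348^467=1381
Found 1381 at exponent 467.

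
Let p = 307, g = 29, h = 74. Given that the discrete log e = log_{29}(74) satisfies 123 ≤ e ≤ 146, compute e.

Compute 29^123 mod 307 = 291, then multiply by 29 repeatedly:
  29^123=291  29^124=150  29^125=52  29^126=280  29^127=138
  29^128=11  29^129=12  29^130=41  29^131=268  29^132=97
  29^133=50  29^134=222  29^135=298  29^136=46  29^137=106
  29^138=4  29^139=116  29^140=294  29^141=237  29^142=119
  29^143=74
Found 74 at exponent 143.

143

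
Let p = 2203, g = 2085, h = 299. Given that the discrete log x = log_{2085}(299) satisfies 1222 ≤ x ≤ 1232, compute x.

1226

Compute 2085^1222 mod 2203 = 573, then multiply by 2085 repeatedly:
  2085^1222=573  2085^1223=679  2085^1224=1389  2085^1225=1323  2085^1226=299
Found 299 at exponent 1226.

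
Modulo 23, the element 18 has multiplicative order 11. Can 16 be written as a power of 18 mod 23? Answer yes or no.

yes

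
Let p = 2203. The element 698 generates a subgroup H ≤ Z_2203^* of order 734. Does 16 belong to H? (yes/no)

yes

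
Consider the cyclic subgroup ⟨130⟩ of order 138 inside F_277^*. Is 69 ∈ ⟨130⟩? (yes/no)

yes

69 ∈ ⟨130⟩ iff 69^138 ≡ 1 (mod 277), since |⟨130⟩| = 138.
69^138 mod 277 = 1.
Since 1 = 1, 69 lies in the subgroup.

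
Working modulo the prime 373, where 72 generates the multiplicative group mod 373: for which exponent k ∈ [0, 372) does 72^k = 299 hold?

171

Baby-step giant-step with m = ceil(sqrt(372)) = 20.
Baby table (72^j mod 373 for j=0..19):
  0:1  1:72  2:335  3:248  4:325  5:274  6:332  7:32
  8:66  9:276  10:103  11:329  12:189  13:180  14:278  15:247
  16:253  17:312  18:84  19:80
Giant step factor: 72^(-20) ≡ 52 (mod 373).
Scan 299·52^i mod 373 for i = 0, 1, …:
  i=0: 299   i=1: 255   i=2: 205   i=3: 216
  i=4: 42   i=5: 319   i=6: 176   i=7: 200
  i=8: 329
Match at i=8, j=11: k = 8·20 + 11 = 171.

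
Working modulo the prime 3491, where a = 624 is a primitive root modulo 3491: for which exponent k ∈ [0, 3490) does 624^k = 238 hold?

Baby-step giant-step with m = ceil(sqrt(3490)) = 60.
Baby table (624^j mod 3491 for j=0..59):
  0:1  1:624  2:1875  3:515  4:188  5:2109  6:3400  7:2563
  8:434  9:2009  10:347  11:86  12:1299  13:664  14:2398  15:2204
  16:3333  17:2647  18:485  19:2414  20:1715  21:1914  22:414  23:2
  24:1248  25:259  26:1030  27:376  28:727  29:3309  30:1635  31:868
  32:527  33:694  34:172  35:2598  36:1328  37:1305  38:917  39:3175
  40:1803  41:970  42:1337  43:3430  44:337  45:828  46:4  47:2496
  48:518  49:2060  50:752  51:1454  52:3127  53:3270  54:1736  55:1054
  56:1388  57:344  58:1705  59:2656
Giant step factor: 624^(-60) ≡ 2433 (mod 3491).
Scan 238·2433^i mod 3491 for i = 0, 1, …:
  i=0: 238   i=1: 3039   i=2: 3440   i=3: 1593
  i=4: 759   i=5: 3399   i=6: 3079   i=7: 3012
  i=8: 587   i=9: 352     …   i=47: 2061
  i=48: 1337
Match at i=48, j=42: k = 48·60 + 42 = 2922.

2922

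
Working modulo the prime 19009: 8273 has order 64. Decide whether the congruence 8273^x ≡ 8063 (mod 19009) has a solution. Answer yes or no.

yes

8063 ∈ ⟨8273⟩ iff 8063^64 ≡ 1 (mod 19009), since |⟨8273⟩| = 64.
8063^64 mod 19009 = 1.
Since 1 = 1, 8063 lies in the subgroup.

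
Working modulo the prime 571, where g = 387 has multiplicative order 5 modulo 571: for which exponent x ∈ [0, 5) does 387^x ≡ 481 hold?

Successive powers of 387 modulo 571:
  387^0=1  387^1=387  387^2=167  387^3=106  387^4=481
So 387^4 ≡ 481 (mod 571), giving x = 4.

4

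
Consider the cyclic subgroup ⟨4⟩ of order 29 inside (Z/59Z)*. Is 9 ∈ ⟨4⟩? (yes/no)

yes

9 ∈ ⟨4⟩ iff 9^29 ≡ 1 (mod 59), since |⟨4⟩| = 29.
9^29 mod 59 = 1.
Since 1 = 1, 9 lies in the subgroup.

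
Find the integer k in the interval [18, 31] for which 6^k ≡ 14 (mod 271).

26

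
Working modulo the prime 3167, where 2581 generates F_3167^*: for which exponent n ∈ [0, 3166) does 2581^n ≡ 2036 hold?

1064

Baby-step giant-step with m = ceil(sqrt(3166)) = 57.
Baby table (2581^j mod 3167 for j=0..56):
  0:1  1:2581  2:1360  3:1124  4:72  5:2146  6:2910  7:1753
  8:2017  9:2496  10:498  11:2703  12:2709  13:2360  14:1019  15:1429
  16:1861  17:2069  18:527  19:1544  20:978  21:119  22:3107  23:323
  24:742  25:2234  26:2014  27:1087  28:2752  29:2498  30:2493  31:2256
  32:1790  33:2504  34:2144  35:915  36:2200  37:2936  38:2352  39:2540
  40:50  41:2370  42:1493  43:2361  44:433  45:2789  46:2985  47:2141
  48:2673  49:1287  50:2731  51:2136  52:2436  53:821  54:278  55:1776
  56:1207
Giant step factor: 2581^(-57) ≡ 2573 (mod 3167).
Scan 2036·2573^i mod 3167 for i = 0, 1, …:
  i=0: 2036   i=1: 410   i=2: 319   i=3: 534
  i=4: 2671   i=5: 93   i=6: 1764   i=7: 461
  i=8: 1695   i=9: 276     …   i=17: 124
  i=18: 2352
Match at i=18, j=38: n = 18·57 + 38 = 1064.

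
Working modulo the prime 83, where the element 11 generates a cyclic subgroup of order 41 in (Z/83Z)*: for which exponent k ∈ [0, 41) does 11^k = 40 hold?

Baby-step giant-step with m = ceil(sqrt(41)) = 7.
Baby table (11^j mod 83 for j=0..6):
  0:1  1:11  2:38  3:3  4:33  5:31  6:9
Giant step factor: 11^(-7) ≡ 26 (mod 83).
Scan 40·26^i mod 83 for i = 0, 1, …:
  i=0: 40   i=1: 44   i=2: 65   i=3: 30
  i=4: 33
Match at i=4, j=4: k = 4·7 + 4 = 32.

32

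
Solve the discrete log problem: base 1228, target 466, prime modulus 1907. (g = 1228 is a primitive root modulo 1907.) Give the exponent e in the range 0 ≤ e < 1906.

Baby-step giant-step with m = ceil(sqrt(1906)) = 44.
Baby table (1228^j mod 1907 for j=0..43):
  0:1  1:1228  2:1454  3:560  4:1160  5:1858  6:852  7:1220
  8:1165  9:370  10:494  11:206  12:1244  13:125  14:940  15:585
  16:1348  17:68  18:1503  19:1615  20:1847  21:693  22:482  23:726
  24:959  25:1033  26:369  27:1173  28:659  29:684  30:872  31:989
  32:1640  33:128  34:810  35:1133  36:1121  37:1641  38:1356  39:357
  40:1693  41:374  42:1592  43:301
Giant step factor: 1228^(-44) ≡ 653 (mod 1907).
Scan 466·653^i mod 1907 for i = 0, 1, …:
  i=0: 466   i=1: 1085   i=2: 1008   i=3: 309
  i=4: 1542   i=5: 30   i=6: 520   i=7: 114
  i=8: 69   i=9: 1196     …   i=19: 28
  i=20: 1121
Match at i=20, j=36: e = 20·44 + 36 = 916.

916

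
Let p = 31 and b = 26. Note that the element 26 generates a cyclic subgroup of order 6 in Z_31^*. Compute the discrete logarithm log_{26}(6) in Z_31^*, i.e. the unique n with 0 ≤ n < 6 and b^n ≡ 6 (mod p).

Successive powers of 26 modulo 31:
  26^0=1  26^1=26  26^2=25  26^3=30  26^4=5  26^5=6
So 26^5 ≡ 6 (mod 31), giving n = 5.

5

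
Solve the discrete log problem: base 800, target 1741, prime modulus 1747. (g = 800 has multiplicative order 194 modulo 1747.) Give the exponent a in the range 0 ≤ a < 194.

181

Baby-step giant-step with m = ceil(sqrt(194)) = 14.
Baby table (800^j mod 1747 for j=0..13):
  0:1  1:800  2:598  3:1469  4:1216  5:1468  6:416  7:870
  8:694  9:1401  10:973  11:985  12:103  13:291
Giant step factor: 800^(-14) ≡ 214 (mod 1747).
Scan 1741·214^i mod 1747 for i = 0, 1, …:
  i=0: 1741   i=1: 463   i=2: 1250   i=3: 209
  i=4: 1051   i=5: 1298   i=6: 1746   i=7: 1533
  i=8: 1373   i=9: 326   i=10: 1631   i=11: 1381
  i=12: 291
Match at i=12, j=13: a = 12·14 + 13 = 181.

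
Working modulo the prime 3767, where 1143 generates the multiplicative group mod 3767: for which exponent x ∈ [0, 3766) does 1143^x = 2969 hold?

2377

Baby-step giant-step with m = ceil(sqrt(3766)) = 62.
Baby table (1143^j mod 3767 for j=0..61):
  0:1  1:1143  2:3067  3:2271  4:290  5:3741  6:418  7:3132
  8:1226  9:3761  10:676  11:433  12:1442  13:2027  14:156  15:1259
  16:43  17:178  18:36  19:3478  20:1169  21:2649  22:2906  23:2831
  24:3747  25:3509  26:2699  27:3551  28:1734  29:520  30:2941  31:1399
  32:1849  33:120  34:1548  35:2641  36:1296  37:897  38:647  39:1189
  40:2907  41:207  42:3047  43:2013  44:2989  45:3525  46:2152  47:3652
  48:400  49:1393  50:2525  51:553  52:2990  53:901  54:1452  55:2156
  56:690  57:1367  58:2943  59:3685  60:449  61:895
Giant step factor: 1143^(-62) ≡ 2650 (mod 3767).
Scan 2969·2650^i mod 3767 for i = 0, 1, …:
  i=0: 2969   i=1: 2354   i=2: 3715   i=3: 1579
  i=4: 2980   i=5: 1368   i=6: 1346   i=7: 3318
  i=8: 522   i=9: 811     …   i=37: 1640
  i=38: 2649
Match at i=38, j=21: x = 38·62 + 21 = 2377.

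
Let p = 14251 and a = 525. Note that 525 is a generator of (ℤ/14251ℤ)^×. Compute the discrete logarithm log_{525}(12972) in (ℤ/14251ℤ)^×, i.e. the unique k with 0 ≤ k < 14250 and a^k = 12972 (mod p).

Baby-step giant-step with m = ceil(sqrt(14250)) = 120.
Baby table (525^j mod 14251 for j=0..119):
  0:1  1:525  2:4856  3:12722  4:9582  5:14198  6:677  7:13401
  8:9782  9:5190  10:2809  11:6872  12:2297  13:8841  14:9950  15:7884
  16:6310  17:6518  18:1710  19:14188  20:9678  21:7594  22:10821  23:9127
  24:3339  25:102  26:10797  27:10778  28:803  29:8296  30:8845  31:12050
  32:13057  33:194  34:2093  35:1498  36:2645  37:6278  38:3969  39:3079
  40:6112  41:2325  42:9290  43:3408  44:7825  45:3837  46:5034  47:6415
  48:4639  49:12805  50:10404  51:3967  52:2029  53:10651  54:5383  55:4377
  56:3514  57:6471  58:5537  59:13972  60:10286  61:13272  62:13312  63:5810
  64:536  65:10631  66:9134  67:7014  68:5592  69:94  70:6597  71:432
  72:13035  73:2895  74:9269  75:6634  76:5606  77:7444  78:3326  79:7528
  80:4673  81:2153  82:4496  83:8985  84:44  85:8849  86:14150  87:3979
  88:8329  89:11919  90:1286  91:5353  92:2878  93:344  94:9588  95:3097
  96:1311  97:4227  98:10270  99:4872  100:6871  101:1772  102:3985  103:11479
  104:12553  105:6363  106:5841  107:2560  108:4406  109:4488  110:4785  111:3949
  112:6830  113:8749  114:4403  115:2913  116:4468  117:8536  118:6586  119:8908
Giant step factor: 525^(-120) ≡ 4500 (mod 14251).
Scan 12972·4500^i mod 14251 for i = 0, 1, …:
  i=0: 12972   i=1: 1904   i=2: 3149   i=3: 5006
  i=4: 10420   i=5: 4210   i=6: 5421   i=7: 11039
  i=8: 10765   i=9: 3351     …   i=44: 11400
  i=45: 10651
Match at i=45, j=53: k = 45·120 + 53 = 5453.

5453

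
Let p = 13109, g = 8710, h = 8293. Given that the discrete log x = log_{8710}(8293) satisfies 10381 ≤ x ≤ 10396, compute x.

Compute 8710^10381 mod 13109 = 2473, then multiply by 8710 repeatedly:
  8710^10381=2473  8710^10382=1743  8710^10383=1308  8710^10384=959  8710^10385=2457
  8710^10386=6582  8710^10387=3563  8710^10388=4727  8710^10389=9910  8710^10390=6444
  8710^10391=7611  8710^10392=12706  8710^10393=3082  8710^10394=10097  8710^10395=9698
  8710^10396=8293
Found 8293 at exponent 10396.

10396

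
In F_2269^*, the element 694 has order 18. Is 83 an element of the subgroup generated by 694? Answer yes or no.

⟨694⟩ has order 18; its elements mod 2269 are {1, 62, 82, 83, 183, 546, 608, 694, 877, 1392, 1575, 1661, 1723, 2086, 2186, 2187, 2207, 2268}.
83 is in this set.

yes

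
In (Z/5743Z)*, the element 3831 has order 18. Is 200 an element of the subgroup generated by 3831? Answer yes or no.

yes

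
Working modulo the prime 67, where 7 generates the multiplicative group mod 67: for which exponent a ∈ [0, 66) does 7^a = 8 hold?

3

Successive powers of 7 modulo 67:
  7^0=1  7^1=7  7^2=49  7^3=8
So 7^3 ≡ 8 (mod 67), giving a = 3.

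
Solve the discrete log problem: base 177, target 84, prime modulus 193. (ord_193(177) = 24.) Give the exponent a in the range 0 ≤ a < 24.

16

Successive powers of 177 modulo 193:
  177^0=1  177^1=177  177^2=63  177^3=150  177^4=109  177^5=186
  177^6=112  177^7=138  177^8=108  177^9=9  177^10=49  177^11=181
  177^12=192  177^13=16  177^14=130  177^15=43  177^16=84
So 177^16 ≡ 84 (mod 193), giving a = 16.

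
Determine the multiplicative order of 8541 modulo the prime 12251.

6125

The order of 8541 must divide p − 1 = 12250 = 2 · 5^3 · 7^2.
Divisors: 1, 2, 5, 7, 10, 14, 25, 35, 49, 50, 70, 98, 125, 175, 245, 250, 350, 490, 875, 1225, 1750, 2450, 6125, 12250.
Check each in increasing order: 8541^1 ≡ 8541;  8541^2 ≡ 6227;  8541^5 ≡ 7898;  8541^7 ≡ 5332;  8541^10 ≡ 8563;  8541^14 ≡ 7904;  8541^25 ≡ 6870;  8541^35 ≡ 10759;  8541^49 ≡ 4945;  8541^50 ≡ 6048;  8541^70 ≡ 8633;  8541^98 ≡ 29;  8541^125 ≡ 7695;  8541^175 ≡ 10062;  8541^245 ≡ 5656;  8541^250 ≡ 3942;  8541^350 ≡ 1580;  8541^490 ≡ 2975;  8541^875 ≡ 205;  8541^1225 ≡ 5374;  8541^1750 ≡ 5272;  8541^2450 ≡ 4269;  8541^6125 ≡ 1.
Smallest exponent giving 1 is 6125.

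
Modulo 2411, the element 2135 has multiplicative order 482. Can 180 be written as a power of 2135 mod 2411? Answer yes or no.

yes

180 ∈ ⟨2135⟩ iff 180^482 ≡ 1 (mod 2411), since |⟨2135⟩| = 482.
180^482 mod 2411 = 1.
Since 1 = 1, 180 lies in the subgroup.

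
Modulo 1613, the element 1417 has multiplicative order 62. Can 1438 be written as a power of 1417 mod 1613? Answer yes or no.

1438 ∈ ⟨1417⟩ iff 1438^62 ≡ 1 (mod 1613), since |⟨1417⟩| = 62.
1438^62 mod 1613 = 254.
Since 254 ≠ 1, 1438 does not lie in the subgroup.

no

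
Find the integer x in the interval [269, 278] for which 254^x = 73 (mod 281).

275

Compute 254^269 mod 281 = 42, then multiply by 254 repeatedly:
  254^269=42  254^270=271  254^271=270  254^272=16  254^273=130
  254^274=143  254^275=73
Found 73 at exponent 275.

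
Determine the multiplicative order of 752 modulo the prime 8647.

The order of 752 must divide p − 1 = 8646 = 2 · 3 · 11 · 131.
Divisors: 1, 2, 3, 6, 11, 22, 33, 66, 131, 262, 393, 786, 1441, 2882, 4323, 8646.
Check each in increasing order: 752^1 ≡ 752;  752^2 ≡ 3449;  752^3 ≡ 8195;  752^6 ≡ 5423;  752^11 ≡ 5543;  752^22 ≡ 2058;  752^33 ≡ 2101;  752^66 ≡ 4231;  752^131 ≡ 2199;  752^262 ≡ 1928;  752^393 ≡ 2642;  752^786 ≡ 2035;  752^1441 ≡ 794;  752^2882 ≡ 7852;  752^4323 ≡ 1.
Smallest exponent giving 1 is 4323.

4323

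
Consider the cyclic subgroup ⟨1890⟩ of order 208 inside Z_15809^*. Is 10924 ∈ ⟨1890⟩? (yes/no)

yes

10924 ∈ ⟨1890⟩ iff 10924^208 ≡ 1 (mod 15809), since |⟨1890⟩| = 208.
10924^208 mod 15809 = 1.
Since 1 = 1, 10924 lies in the subgroup.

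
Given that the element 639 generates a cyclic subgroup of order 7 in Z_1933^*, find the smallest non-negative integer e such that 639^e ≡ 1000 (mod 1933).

Successive powers of 639 modulo 1933:
  639^0=1  639^1=639  639^2=458  639^3=779  639^4=1000
So 639^4 ≡ 1000 (mod 1933), giving e = 4.

4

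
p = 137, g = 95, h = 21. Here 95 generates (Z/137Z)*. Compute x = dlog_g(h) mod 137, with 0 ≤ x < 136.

Baby-step giant-step with m = ceil(sqrt(136)) = 12.
Baby table (95^j mod 137 for j=0..11):
  0:1  1:95  2:120  3:29  4:15  5:55  6:19  7:24
  8:88  9:3  10:11  11:86
Giant step factor: 95^(-12) ≡ 63 (mod 137).
Scan 21·63^i mod 137 for i = 0, 1, …:
  i=0: 21   i=1: 90   i=2: 53   i=3: 51
  i=4: 62   i=5: 70   i=6: 26   i=7: 131
  i=8: 33   i=9: 24
Match at i=9, j=7: x = 9·12 + 7 = 115.

115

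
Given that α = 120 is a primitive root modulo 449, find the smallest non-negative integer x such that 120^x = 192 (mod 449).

Baby-step giant-step with m = ceil(sqrt(448)) = 22.
Baby table (120^j mod 449 for j=0..21):
  0:1  1:120  2:32  3:248  4:126  5:303  6:440  7:267
  8:161  9:13  10:213  11:416  12:81  13:291  14:347  15:332
  16:328  17:297  18:169  19:75  20:20  21:155
Giant step factor: 120^(-22) ≡ 134 (mod 449).
Scan 192·134^i mod 449 for i = 0, 1, …:
  i=0: 192   i=1: 135   i=2: 130   i=3: 358
  i=4: 378   i=5: 364   i=6: 284   i=7: 340
  i=8: 211   i=9: 436     …   i=18: 354
  i=19: 291
Match at i=19, j=13: x = 19·22 + 13 = 431.

431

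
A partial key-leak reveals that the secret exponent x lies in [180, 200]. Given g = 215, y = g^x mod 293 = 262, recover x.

200

Compute 215^180 mod 293 = 100, then multiply by 215 repeatedly:
  215^180=100  215^181=111  215^182=132  215^183=252  215^184=268
  215^185=192  215^186=260  215^187=230  215^188=226  215^189=245
  215^190=228  215^191=89  215^192=90  215^193=12  215^194=236
  215^195=51  215^196=124  215^197=290  215^198=234  215^199=207
  215^200=262
Found 262 at exponent 200.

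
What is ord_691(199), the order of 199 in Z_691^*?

230

The order of 199 must divide p − 1 = 690 = 2 · 3 · 5 · 23.
Divisors: 1, 2, 3, 5, 6, 10, 15, 23, 30, 46, 69, 115, 138, 230, 345, 690.
Check each in increasing order: 199^1 ≡ 199;  199^2 ≡ 214;  199^3 ≡ 435;  199^5 ≡ 496;  199^6 ≡ 582;  199^10 ≡ 20;  199^15 ≡ 246;  199^23 ≡ 559;  199^30 ≡ 399;  199^46 ≡ 149;  199^69 ≡ 371;  199^115 ≡ 690;  199^138 ≡ 132;  199^230 ≡ 1.
Smallest exponent giving 1 is 230.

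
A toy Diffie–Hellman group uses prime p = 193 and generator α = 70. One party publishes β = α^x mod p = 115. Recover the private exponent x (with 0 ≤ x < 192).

73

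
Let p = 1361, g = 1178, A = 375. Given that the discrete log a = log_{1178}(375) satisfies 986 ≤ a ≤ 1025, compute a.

1017

Compute 1178^986 mod 1361 = 444, then multiply by 1178 repeatedly:
  1178^986=444  1178^987=408  1178^988=191  1178^989=433  1178^990=1060
  1178^991=643  1178^992=738  1178^993=1046  1178^994=483  1178^995=76
  1178^996=1063  1178^997=94  1178^998=491  1178^999=1334  1178^1000=858
  1178^1001=862  1178^1002=130  1178^1003=708  1178^1004=1092  1178^1005=231
  1178^1006=1279  1178^1007=35  1178^1008=400  1178^1009=294  1178^1010=638
  1178^1011=292  1178^1012=1004  1178^1013=3  1178^1014=812  1178^1015=1114
  1178^1016=288  1178^1017=375
Found 375 at exponent 1017.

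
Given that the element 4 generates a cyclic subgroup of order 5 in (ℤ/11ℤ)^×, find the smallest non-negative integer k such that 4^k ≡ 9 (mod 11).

3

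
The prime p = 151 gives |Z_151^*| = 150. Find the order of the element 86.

The order of 86 must divide p − 1 = 150 = 2 · 3 · 5^2.
Divisors: 1, 2, 3, 5, 6, 10, 15, 25, 30, 50, 75, 150.
Check each in increasing order: 86^1 ≡ 86;  86^2 ≡ 148;  86^3 ≡ 44;  86^5 ≡ 19;  86^6 ≡ 124;  86^10 ≡ 59;  86^15 ≡ 64;  86^25 ≡ 1.
Smallest exponent giving 1 is 25.

25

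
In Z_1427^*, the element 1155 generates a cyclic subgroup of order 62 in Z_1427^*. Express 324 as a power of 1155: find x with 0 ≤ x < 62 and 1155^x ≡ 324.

38

Baby-step giant-step with m = ceil(sqrt(62)) = 8.
Baby table (1155^j mod 1427 for j=0..7):
  0:1  1:1155  2:1207  3:1333  4:1309  5:702  6:274  7:1103
Giant step factor: 1155^(-8) ≡ 697 (mod 1427).
Scan 324·697^i mod 1427 for i = 0, 1, …:
  i=0: 324   i=1: 362   i=2: 1162   i=3: 805
  i=4: 274
Match at i=4, j=6: x = 4·8 + 6 = 38.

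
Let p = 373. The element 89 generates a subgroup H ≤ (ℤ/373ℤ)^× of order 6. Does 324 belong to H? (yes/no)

no

⟨89⟩ has order 6; its elements mod 373 are {1, 88, 89, 284, 285, 372}.
324 is not in this set.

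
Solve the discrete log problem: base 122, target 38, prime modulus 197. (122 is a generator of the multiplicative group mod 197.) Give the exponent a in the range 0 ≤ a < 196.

123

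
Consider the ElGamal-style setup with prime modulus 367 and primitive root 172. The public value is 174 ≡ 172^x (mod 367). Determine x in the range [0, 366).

Baby-step giant-step with m = ceil(sqrt(366)) = 20.
Baby table (172^j mod 367 for j=0..19):
  0:1  1:172  2:224  3:360  4:264  5:267  6:49  7:354
  8:333  9:24  10:91  11:238  12:199  13:97  14:169  15:75
  16:55  17:285  18:209  19:349
Giant step factor: 172^(-20) ≡ 328 (mod 367).
Scan 174·328^i mod 367 for i = 0, 1, …:
  i=0: 174   i=1: 187   i=2: 47   i=3: 2
  i=4: 289   i=5: 106   i=6: 270   i=7: 113
  i=8: 364   i=9: 117     …   i=14: 8
  i=15: 55
Match at i=15, j=16: x = 15·20 + 16 = 316.

316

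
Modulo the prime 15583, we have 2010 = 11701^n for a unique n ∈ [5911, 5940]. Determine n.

5919

Compute 11701^5911 mod 15583 = 9486, then multiply by 11701 repeatedly:
  11701^5911=9486  11701^5912=13560  11701^5913=15037  11701^5914=284  11701^5915=3905
  11701^5916=3049  11701^5917=6862  11701^5918=8646  11701^5919=2010
Found 2010 at exponent 5919.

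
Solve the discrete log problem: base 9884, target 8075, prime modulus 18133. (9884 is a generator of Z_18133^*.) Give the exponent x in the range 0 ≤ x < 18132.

655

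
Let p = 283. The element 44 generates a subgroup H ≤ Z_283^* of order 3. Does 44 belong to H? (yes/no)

⟨44⟩ has order 3; its elements mod 283 are {1, 44, 238}.
44 is in this set.

yes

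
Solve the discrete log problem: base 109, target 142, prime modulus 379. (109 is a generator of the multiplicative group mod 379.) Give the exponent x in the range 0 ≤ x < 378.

Baby-step giant-step with m = ceil(sqrt(378)) = 20.
Baby table (109^j mod 379 for j=0..19):
  0:1  1:109  2:132  3:365  4:369  5:47  6:196  7:140
  8:100  9:288  10:314  11:116  12:137  13:152  14:271  15:356
  16:146  17:375  18:322  19:230
Giant step factor: 109^(-20) ≡ 88 (mod 379).
Scan 142·88^i mod 379 for i = 0, 1, …:
  i=0: 142   i=1: 368   i=2: 169   i=3: 91
  i=4: 49   i=5: 143   i=6: 77   i=7: 333
  i=8: 121   i=9: 36   i=10: 136   i=11: 219
  i=12: 322
Match at i=12, j=18: x = 12·20 + 18 = 258.

258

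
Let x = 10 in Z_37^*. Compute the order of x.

The order of 10 must divide p − 1 = 36 = 2^2 · 3^2.
Divisors: 1, 2, 3, 4, 6, 9, 12, 18, 36.
Check each in increasing order: 10^1 ≡ 10;  10^2 ≡ 26;  10^3 ≡ 1.
Smallest exponent giving 1 is 3.

3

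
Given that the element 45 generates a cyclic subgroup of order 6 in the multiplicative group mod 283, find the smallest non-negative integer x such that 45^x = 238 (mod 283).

4

Successive powers of 45 modulo 283:
  45^0=1  45^1=45  45^2=44  45^3=282  45^4=238
So 45^4 ≡ 238 (mod 283), giving x = 4.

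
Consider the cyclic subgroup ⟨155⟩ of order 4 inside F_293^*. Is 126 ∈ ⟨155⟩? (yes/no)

⟨155⟩ has order 4; its elements mod 293 are {1, 138, 155, 292}.
126 is not in this set.

no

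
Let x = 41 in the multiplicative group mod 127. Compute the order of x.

The order of 41 must divide p − 1 = 126 = 2 · 3^2 · 7.
Divisors: 1, 2, 3, 6, 7, 9, 14, 18, 21, 42, 63, 126.
Check each in increasing order: 41^1 ≡ 41;  41^2 ≡ 30;  41^3 ≡ 87;  41^6 ≡ 76;  41^7 ≡ 68;  41^9 ≡ 8;  41^14 ≡ 52;  41^18 ≡ 64;  41^21 ≡ 107;  41^42 ≡ 19;  41^63 ≡ 1.
Smallest exponent giving 1 is 63.

63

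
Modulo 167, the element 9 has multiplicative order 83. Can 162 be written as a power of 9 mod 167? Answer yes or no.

162 ∈ ⟨9⟩ iff 162^83 ≡ 1 (mod 167), since |⟨9⟩| = 83.
162^83 mod 167 = 1.
Since 1 = 1, 162 lies in the subgroup.

yes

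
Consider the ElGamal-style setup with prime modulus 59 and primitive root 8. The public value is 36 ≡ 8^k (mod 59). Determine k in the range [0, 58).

Baby-step giant-step with m = ceil(sqrt(58)) = 8.
Baby table (8^j mod 59 for j=0..7):
  0:1  1:8  2:5  3:40  4:25  5:23  6:7  7:56
Giant step factor: 8^(-8) ≡ 27 (mod 59).
Scan 36·27^i mod 59 for i = 0, 1, …:
  i=0: 36   i=1: 28   i=2: 48   i=3: 57
  i=4: 5
Match at i=4, j=2: k = 4·8 + 2 = 34.

34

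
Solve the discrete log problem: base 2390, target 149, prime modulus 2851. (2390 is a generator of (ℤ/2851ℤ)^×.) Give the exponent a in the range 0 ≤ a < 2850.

Baby-step giant-step with m = ceil(sqrt(2850)) = 54.
Baby table (2390^j mod 2851 for j=0..53):
  0:1  1:2390  2:1547  3:2434  4:1220  5:2078  6:2829  7:1589
  8:178  9:621  10:1670  11:2751  12:484  13:2105  14:1786  15:593
  16:323  17:2200  18:756  19:2157  20:622  21:1209  22:1447  23:67
  24:474  25:1013  26:571  27:1912  28:2378  29:1377  30:976  31:522
  32:1693  33:701  34:1853  35:1067  36:1336  37:2771  38:2668  39:1684
  40:1999  41:2185  42:1969  43:1760  44:1175  45:15  46:1638  47:397
  48:2298  49:1194  50:2660  51:2521  52:1027  53:2670
Giant step factor: 2390^(-54) ≡ 2084 (mod 2851).
Scan 149·2084^i mod 2851 for i = 0, 1, …:
  i=0: 149   i=1: 2608   i=2: 1066   i=3: 615
  i=4: 1561   i=5: 133   i=6: 625   i=7: 2444
  i=8: 1410   i=9: 1910     …   i=22: 1029
  i=23: 484
Match at i=23, j=12: a = 23·54 + 12 = 1254.

1254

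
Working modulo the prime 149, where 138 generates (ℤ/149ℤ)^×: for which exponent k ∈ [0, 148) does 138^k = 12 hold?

11

Successive powers of 138 modulo 149:
  138^0=1  138^1=138  138^2=121  138^3=10  138^4=39  138^5=18
  138^6=100  138^7=92  138^8=31  138^9=106  138^10=26  138^11=12
So 138^11 ≡ 12 (mod 149), giving k = 11.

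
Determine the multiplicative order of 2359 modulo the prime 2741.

The order of 2359 must divide p − 1 = 2740 = 2^2 · 5 · 137.
Divisors: 1, 2, 4, 5, 10, 20, 137, 274, 548, 685, 1370, 2740.
Check each in increasing order: 2359^1 ≡ 2359;  2359^2 ≡ 651;  2359^4 ≡ 1687;  2359^5 ≡ 2442;  2359^10 ≡ 1689;  2359^20 ≡ 2081;  2359^137 ≡ 2676;  2359^274 ≡ 1484;  2359^548 ≡ 1233;  2359^685 ≡ 2085;  2359^1370 ≡ 2740;  2359^2740 ≡ 1.
Smallest exponent giving 1 is 2740.

2740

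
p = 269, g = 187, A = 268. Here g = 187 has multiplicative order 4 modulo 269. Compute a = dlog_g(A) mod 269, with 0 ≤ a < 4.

2

Successive powers of 187 modulo 269:
  187^0=1  187^1=187  187^2=268
So 187^2 ≡ 268 (mod 269), giving a = 2.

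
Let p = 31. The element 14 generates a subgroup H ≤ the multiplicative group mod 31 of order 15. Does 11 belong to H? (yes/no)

no

⟨14⟩ has order 15; its elements mod 31 are {1, 2, 4, 5, 7, 8, 9, 10, 14, 16, 18, 19, 20, 25, 28}.
11 is not in this set.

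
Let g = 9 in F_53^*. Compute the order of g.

The order of 9 must divide p − 1 = 52 = 2^2 · 13.
Divisors: 1, 2, 4, 13, 26, 52.
Check each in increasing order: 9^1 ≡ 9;  9^2 ≡ 28;  9^4 ≡ 42;  9^13 ≡ 52;  9^26 ≡ 1.
Smallest exponent giving 1 is 26.

26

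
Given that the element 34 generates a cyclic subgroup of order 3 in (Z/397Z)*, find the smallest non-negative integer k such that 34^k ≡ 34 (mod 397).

1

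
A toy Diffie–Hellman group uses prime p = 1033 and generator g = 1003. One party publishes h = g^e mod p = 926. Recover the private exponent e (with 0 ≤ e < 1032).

901

Baby-step giant-step with m = ceil(sqrt(1032)) = 33.
Baby table (1003^j mod 1033 for j=0..32):
  0:1  1:1003  2:900  3:891  4:128  5:292  6:537  7:418
  8:889  9:188  10:558  11:821  12:162  13:305  14:147  15:755
  16:76  17:819  18:222  19:571  20:431  21:499  22:525  23:778
  24:419  25:859  26:55  27:416  28:949  29:454  30:842  31:565
  32:611
Giant step factor: 1003^(-33) ≡ 90 (mod 1033).
Scan 926·90^i mod 1033 for i = 0, 1, …:
  i=0: 926   i=1: 700   i=2: 1020   i=3: 896
  i=4: 66   i=5: 775   i=6: 539   i=7: 992
  i=8: 442   i=9: 526     …   i=26: 626
  i=27: 558
Match at i=27, j=10: e = 27·33 + 10 = 901.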